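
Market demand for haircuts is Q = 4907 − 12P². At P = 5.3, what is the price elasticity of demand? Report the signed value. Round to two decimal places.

-0.15

At P = 5.3, Q = 4569.920.
dQ/dP = −24P = -127.200.
ε = (dQ/dP)(P/Q) = (-127.200)(5.3/4569.920).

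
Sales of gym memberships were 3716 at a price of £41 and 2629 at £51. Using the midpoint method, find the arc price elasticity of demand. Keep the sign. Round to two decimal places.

ΔQ = 2629 − 3716 = -1087; ΔP = 51 − 41 = 10.
Midpoints: P̄ = 46.00, Q̄ = 3172.5.
ε = (ΔQ/ΔP)(P̄/Q̄) = (-1087/10)(46.00/3172.5).

-1.58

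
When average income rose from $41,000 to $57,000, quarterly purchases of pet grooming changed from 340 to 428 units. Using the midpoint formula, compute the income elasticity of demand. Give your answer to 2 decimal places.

ΔQ = 88, ΔI = 16000. Midpoints: Ī = 49,000, Q̄ = 384.0.
ε_I = (ΔQ/ΔI)(Ī/Q̄) = (88/16000)(49000/384.0).
ε_I > 0, so the good is normal.

0.70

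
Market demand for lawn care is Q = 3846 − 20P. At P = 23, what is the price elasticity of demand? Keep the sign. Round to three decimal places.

At P = 23, Q = 3386.
dQ/dP = −20.
ε = (dQ/dP)(P/Q) = (-20)(23/3386).

-0.136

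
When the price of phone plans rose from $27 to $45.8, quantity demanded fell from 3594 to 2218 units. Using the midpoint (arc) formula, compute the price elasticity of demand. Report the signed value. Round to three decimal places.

-0.917

ΔQ = 2218 − 3594 = -1376; ΔP = 45.8 − 27 = 18.8.
Midpoints: P̄ = 36.40, Q̄ = 2906.0.
ε = (ΔQ/ΔP)(P̄/Q̄) = (-1376/18.8)(36.40/2906.0).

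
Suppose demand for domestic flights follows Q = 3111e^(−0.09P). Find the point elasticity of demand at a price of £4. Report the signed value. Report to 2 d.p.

-0.36

At P = 4, Q = 2170.471.
dQ/dP = −0.09·3111e^(−0.09P) = −0.09Q = -195.342.
ε = (dQ/dP)(P/Q) = (-195.342)(4/2170.471).
|ε| < 1, so demand is inelastic at this price.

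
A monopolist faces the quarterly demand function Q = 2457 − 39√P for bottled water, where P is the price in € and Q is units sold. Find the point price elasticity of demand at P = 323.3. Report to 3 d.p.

At P = 323.3, Q = 1755.759.
dQ/dP = −39/(2√P) = -1.085.
ε = (dQ/dP)(P/Q) = (-1.085)(323.3/1755.759).

-0.200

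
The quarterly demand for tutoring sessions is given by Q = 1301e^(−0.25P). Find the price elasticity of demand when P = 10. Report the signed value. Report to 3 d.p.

-2.500

At P = 10, Q = 106.793.
dQ/dP = −0.25·1301e^(−0.25P) = −0.25Q = -26.698.
ε = (dQ/dP)(P/Q) = (-26.698)(10/106.793).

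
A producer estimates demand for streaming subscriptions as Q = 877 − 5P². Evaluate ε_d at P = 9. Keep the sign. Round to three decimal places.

-1.716

At P = 9, Q = 472.
dQ/dP = −10P = -90.
ε = (dQ/dP)(P/Q) = (-90)(9/472).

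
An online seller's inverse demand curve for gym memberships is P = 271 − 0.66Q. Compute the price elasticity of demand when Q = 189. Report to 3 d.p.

-1.173

At Q = 189, P = 271 − 0.66(189) = 146.26.
dP/dQ = −0.66, so dQ/dP = 1/(−0.66) = -1.515.
ε = (dQ/dP)(P/Q) = (-1.515)(146.26/189).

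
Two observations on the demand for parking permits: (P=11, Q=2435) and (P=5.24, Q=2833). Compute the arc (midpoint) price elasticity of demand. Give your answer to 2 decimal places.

-0.21

ΔQ = 2833 − 2435 = 398; ΔP = 5.24 − 11 = -5.76.
Midpoints: P̄ = 8.12, Q̄ = 2634.0.
ε = (ΔQ/ΔP)(P̄/Q̄) = (398/-5.76)(8.12/2634.0).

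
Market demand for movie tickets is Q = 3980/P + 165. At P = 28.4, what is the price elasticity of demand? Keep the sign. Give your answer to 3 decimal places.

At P = 28.4, Q = 305.141.
dQ/dP = −3980/P² = -4.935.
ε = (dQ/dP)(P/Q) = (-4.935)(28.4/305.141).
|ε| < 1, so demand is inelastic at this price.

-0.459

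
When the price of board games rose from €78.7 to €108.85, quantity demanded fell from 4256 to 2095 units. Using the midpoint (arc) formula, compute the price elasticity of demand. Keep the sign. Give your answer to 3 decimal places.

ΔQ = 2095 − 4256 = -2161; ΔP = 108.85 − 78.7 = 30.15.
Midpoints: P̄ = 93.78, Q̄ = 3175.5.
ε = (ΔQ/ΔP)(P̄/Q̄) = (-2161/30.15)(93.78/3175.5).

-2.117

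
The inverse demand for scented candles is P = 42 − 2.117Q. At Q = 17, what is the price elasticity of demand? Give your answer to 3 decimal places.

At Q = 17, P = 42 − 2.117(17) = 6.01.
dP/dQ = −2.117, so dQ/dP = 1/(−2.117) = -0.472.
ε = (dQ/dP)(P/Q) = (-0.472)(6.01/17).

-0.167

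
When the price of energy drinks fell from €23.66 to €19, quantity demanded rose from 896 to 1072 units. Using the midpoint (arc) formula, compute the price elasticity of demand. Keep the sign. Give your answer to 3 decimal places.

ΔQ = 1072 − 896 = 176; ΔP = 19 − 23.66 = -4.66.
Midpoints: P̄ = 21.33, Q̄ = 984.0.
ε = (ΔQ/ΔP)(P̄/Q̄) = (176/-4.66)(21.33/984.0).

-0.819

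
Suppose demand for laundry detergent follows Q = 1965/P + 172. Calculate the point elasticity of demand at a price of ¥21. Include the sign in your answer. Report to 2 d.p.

At P = 21, Q = 265.571.
dQ/dP = −1965/P² = -4.456.
ε = (dQ/dP)(P/Q) = (-4.456)(21/265.571).

-0.35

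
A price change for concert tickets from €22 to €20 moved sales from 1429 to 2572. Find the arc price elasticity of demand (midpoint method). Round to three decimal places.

-5.999

ΔQ = 2572 − 1429 = 1143; ΔP = 20 − 22 = -2.
Midpoints: P̄ = 21.00, Q̄ = 2000.5.
ε = (ΔQ/ΔP)(P̄/Q̄) = (1143/-2)(21.00/2000.5).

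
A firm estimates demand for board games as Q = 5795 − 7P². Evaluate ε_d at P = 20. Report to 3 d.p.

At P = 20, Q = 2995.
dQ/dP = −14P = -280.
ε = (dQ/dP)(P/Q) = (-280)(20/2995).
|ε| > 1, so demand is elastic at this price.

-1.870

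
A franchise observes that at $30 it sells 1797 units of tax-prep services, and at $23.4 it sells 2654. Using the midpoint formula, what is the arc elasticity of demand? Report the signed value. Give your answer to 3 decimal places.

ΔQ = 2654 − 1797 = 857; ΔP = 23.4 − 30 = -6.6.
Midpoints: P̄ = 26.70, Q̄ = 2225.5.
ε = (ΔQ/ΔP)(P̄/Q̄) = (857/-6.6)(26.70/2225.5).

-1.558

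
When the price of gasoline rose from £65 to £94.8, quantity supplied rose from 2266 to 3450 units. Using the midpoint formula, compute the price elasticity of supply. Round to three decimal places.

1.111

ΔQ = 3450 − 2266 = 1184; ΔP = 94.8 − 65 = 29.8.
Midpoints: P̄ = 79.90, Q̄ = 2858.0.
ε_s = (ΔQ/ΔP)(P̄/Q̄) = (1184/29.8)(79.90/2858.0).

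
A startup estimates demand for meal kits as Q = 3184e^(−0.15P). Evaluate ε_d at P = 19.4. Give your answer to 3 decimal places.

-2.910

At P = 19.4, Q = 173.451.
dQ/dP = −0.15·3184e^(−0.15P) = −0.15Q = -26.018.
ε = (dQ/dP)(P/Q) = (-26.018)(19.4/173.451).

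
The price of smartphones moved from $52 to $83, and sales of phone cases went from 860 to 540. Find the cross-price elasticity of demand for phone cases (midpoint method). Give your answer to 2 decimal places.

ΔQ_x = 540 − 860 = -320; ΔP_y = 83 − 52 = 31.
Midpoints: P̄_y = 67.50, Q̄_x = 700.0.
ε_xy = (ΔQ_x/ΔP_y)(P̄_y/Q̄_x) = (-320/31)(67.50/700.0).

-1.00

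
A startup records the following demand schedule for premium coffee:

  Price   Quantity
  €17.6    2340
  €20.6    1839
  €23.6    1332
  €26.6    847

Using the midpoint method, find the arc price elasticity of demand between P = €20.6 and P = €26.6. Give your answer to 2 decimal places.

-2.91

At P = 20.6, Q = 1839; at P = 26.6, Q = 847.
ΔQ = -992, ΔP = 6.0. Midpoints: P̄ = 23.60, Q̄ = 1343.0.
ε = (ΔQ/ΔP)(P̄/Q̄) = (-992/6.0)(23.60/1343.0).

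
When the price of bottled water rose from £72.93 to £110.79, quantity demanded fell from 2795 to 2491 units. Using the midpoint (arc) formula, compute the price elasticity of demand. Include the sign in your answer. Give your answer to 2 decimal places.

-0.28

ΔQ = 2491 − 2795 = -304; ΔP = 110.79 − 72.93 = 37.86.
Midpoints: P̄ = 91.86, Q̄ = 2643.0.
ε = (ΔQ/ΔP)(P̄/Q̄) = (-304/37.86)(91.86/2643.0).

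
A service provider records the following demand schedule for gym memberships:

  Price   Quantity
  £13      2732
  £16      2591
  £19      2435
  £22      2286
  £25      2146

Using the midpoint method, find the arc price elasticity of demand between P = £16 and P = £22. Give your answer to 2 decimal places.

At P = 16, Q = 2591; at P = 22, Q = 2286.
ΔQ = -305, ΔP = 6. Midpoints: P̄ = 19.00, Q̄ = 2438.5.
ε = (ΔQ/ΔP)(P̄/Q̄) = (-305/6)(19.00/2438.5).

-0.40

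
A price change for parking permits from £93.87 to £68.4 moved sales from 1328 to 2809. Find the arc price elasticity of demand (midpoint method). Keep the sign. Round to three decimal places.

ΔQ = 2809 − 1328 = 1481; ΔP = 68.4 − 93.87 = -25.47.
Midpoints: P̄ = 81.14, Q̄ = 2068.5.
ε = (ΔQ/ΔP)(P̄/Q̄) = (1481/-25.47)(81.14/2068.5).

-2.281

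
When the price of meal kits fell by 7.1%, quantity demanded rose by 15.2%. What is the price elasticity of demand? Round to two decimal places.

-2.14

ε = %ΔQ / %ΔP = (15.2)/(-7.1) = -2.141.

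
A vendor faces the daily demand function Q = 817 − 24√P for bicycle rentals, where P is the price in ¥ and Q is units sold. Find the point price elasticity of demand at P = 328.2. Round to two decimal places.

At P = 328.2, Q = 382.209.
dQ/dP = −24/(2√P) = -0.662.
ε = (dQ/dP)(P/Q) = (-0.662)(328.2/382.209).
|ε| < 1, so demand is inelastic at this price.

-0.57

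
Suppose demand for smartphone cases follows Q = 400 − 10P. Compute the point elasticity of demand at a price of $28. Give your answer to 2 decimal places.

At P = 28, Q = 120.
dQ/dP = −10.
ε = (dQ/dP)(P/Q) = (-10)(28/120).

-2.33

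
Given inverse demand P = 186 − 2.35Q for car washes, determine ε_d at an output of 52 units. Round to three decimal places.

At Q = 52, P = 186 − 2.35(52) = 63.80.
dP/dQ = −2.35, so dQ/dP = 1/(−2.35) = -0.426.
ε = (dQ/dP)(P/Q) = (-0.426)(63.80/52).

-0.522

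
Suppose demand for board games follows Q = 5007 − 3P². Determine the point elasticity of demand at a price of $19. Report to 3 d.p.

At P = 19, Q = 3924.
dQ/dP = −6P = -114.
ε = (dQ/dP)(P/Q) = (-114)(19/3924).
|ε| < 1, so demand is inelastic at this price.

-0.552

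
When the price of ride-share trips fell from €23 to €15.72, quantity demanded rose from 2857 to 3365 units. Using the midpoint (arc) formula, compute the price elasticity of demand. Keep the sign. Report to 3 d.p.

-0.434

ΔQ = 3365 − 2857 = 508; ΔP = 15.72 − 23 = -7.28.
Midpoints: P̄ = 19.36, Q̄ = 3111.0.
ε = (ΔQ/ΔP)(P̄/Q̄) = (508/-7.28)(19.36/3111.0).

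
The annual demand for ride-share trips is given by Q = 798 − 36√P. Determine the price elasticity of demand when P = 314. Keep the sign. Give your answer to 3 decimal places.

At P = 314, Q = 160.078.
dQ/dP = −36/(2√P) = -1.016.
ε = (dQ/dP)(P/Q) = (-1.016)(314/160.078).

-1.993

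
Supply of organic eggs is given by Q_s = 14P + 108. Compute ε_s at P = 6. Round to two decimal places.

0.44

At P = 6, Q_s = 192.
dQ_s/dP = 14.
ε_s = (dQ_s/dP)(P/Q_s) = (14)(6/192).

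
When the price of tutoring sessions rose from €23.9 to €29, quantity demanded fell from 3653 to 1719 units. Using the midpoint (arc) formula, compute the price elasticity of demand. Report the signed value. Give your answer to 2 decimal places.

ΔQ = 1719 − 3653 = -1934; ΔP = 29 − 23.9 = 5.1.
Midpoints: P̄ = 26.45, Q̄ = 2686.0.
ε = (ΔQ/ΔP)(P̄/Q̄) = (-1934/5.1)(26.45/2686.0).

-3.73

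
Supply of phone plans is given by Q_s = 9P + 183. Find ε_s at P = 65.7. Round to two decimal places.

0.76

At P = 65.7, Q_s = 774.30.
dQ_s/dP = 9.
ε_s = (dQ_s/dP)(P/Q_s) = (9)(65.7/774.30).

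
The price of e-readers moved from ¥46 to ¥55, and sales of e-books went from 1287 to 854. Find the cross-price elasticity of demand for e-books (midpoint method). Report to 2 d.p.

ΔQ_x = 854 − 1287 = -433; ΔP_y = 55 − 46 = 9.
Midpoints: P̄_y = 50.50, Q̄_x = 1070.5.
ε_xy = (ΔQ_x/ΔP_y)(P̄_y/Q̄_x) = (-433/9)(50.50/1070.5).

-2.27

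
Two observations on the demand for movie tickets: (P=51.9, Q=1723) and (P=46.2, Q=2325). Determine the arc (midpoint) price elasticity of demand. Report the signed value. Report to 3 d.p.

ΔQ = 2325 − 1723 = 602; ΔP = 46.2 − 51.9 = -5.7.
Midpoints: P̄ = 49.05, Q̄ = 2024.0.
ε = (ΔQ/ΔP)(P̄/Q̄) = (602/-5.7)(49.05/2024.0).

-2.559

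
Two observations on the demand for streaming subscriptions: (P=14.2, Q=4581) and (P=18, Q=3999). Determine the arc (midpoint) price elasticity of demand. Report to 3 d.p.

-0.575

ΔQ = 3999 − 4581 = -582; ΔP = 18 − 14.2 = 3.8.
Midpoints: P̄ = 16.10, Q̄ = 4290.0.
ε = (ΔQ/ΔP)(P̄/Q̄) = (-582/3.8)(16.10/4290.0).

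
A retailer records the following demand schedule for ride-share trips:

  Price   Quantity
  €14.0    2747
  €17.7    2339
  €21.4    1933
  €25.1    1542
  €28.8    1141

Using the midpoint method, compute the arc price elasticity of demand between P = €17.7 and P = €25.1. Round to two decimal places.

At P = 17.7, Q = 2339; at P = 25.1, Q = 1542.
ΔQ = -797, ΔP = 7.4. Midpoints: P̄ = 21.40, Q̄ = 1940.5.
ε = (ΔQ/ΔP)(P̄/Q̄) = (-797/7.4)(21.40/1940.5).

-1.19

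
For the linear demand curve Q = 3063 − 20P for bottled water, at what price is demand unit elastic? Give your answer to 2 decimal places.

76.58

For linear demand Q = a − bP, ε = −bP/(a − bP). |ε| = 1 when bP = a − bP, i.e. P = a/(2b).
P = 3063/(2·20) = 3063/40 = 76.5750.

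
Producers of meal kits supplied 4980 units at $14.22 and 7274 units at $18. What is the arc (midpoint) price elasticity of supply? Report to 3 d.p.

1.596

ΔQ = 7274 − 4980 = 2294; ΔP = 18 − 14.22 = 3.78.
Midpoints: P̄ = 16.11, Q̄ = 6127.0.
ε_s = (ΔQ/ΔP)(P̄/Q̄) = (2294/3.78)(16.11/6127.0).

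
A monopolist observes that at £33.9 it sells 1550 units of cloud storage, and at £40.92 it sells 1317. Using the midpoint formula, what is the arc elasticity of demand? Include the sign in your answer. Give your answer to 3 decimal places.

ΔQ = 1317 − 1550 = -233; ΔP = 40.92 − 33.9 = 7.02.
Midpoints: P̄ = 37.41, Q̄ = 1433.5.
ε = (ΔQ/ΔP)(P̄/Q̄) = (-233/7.02)(37.41/1433.5).

-0.866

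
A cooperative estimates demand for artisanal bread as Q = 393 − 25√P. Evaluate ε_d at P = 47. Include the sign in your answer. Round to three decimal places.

At P = 47, Q = 221.609.
dQ/dP = −25/(2√P) = -1.823.
ε = (dQ/dP)(P/Q) = (-1.823)(47/221.609).

-0.387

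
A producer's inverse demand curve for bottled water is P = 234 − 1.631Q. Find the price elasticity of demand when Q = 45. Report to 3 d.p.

-2.188

At Q = 45, P = 234 − 1.631(45) = 160.61.
dP/dQ = −1.631, so dQ/dP = 1/(−1.631) = -0.613.
ε = (dQ/dP)(P/Q) = (-0.613)(160.61/45).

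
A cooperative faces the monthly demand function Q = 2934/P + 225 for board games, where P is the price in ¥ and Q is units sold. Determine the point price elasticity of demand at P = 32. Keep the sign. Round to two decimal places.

At P = 32, Q = 316.688.
dQ/dP = −2934/P² = -2.865.
ε = (dQ/dP)(P/Q) = (-2.865)(32/316.688).

-0.29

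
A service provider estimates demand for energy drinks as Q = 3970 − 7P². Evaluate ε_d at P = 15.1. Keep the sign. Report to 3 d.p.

At P = 15.1, Q = 2373.930.
dQ/dP = −14P = -211.400.
ε = (dQ/dP)(P/Q) = (-211.400)(15.1/2373.930).
|ε| > 1, so demand is elastic at this price.

-1.345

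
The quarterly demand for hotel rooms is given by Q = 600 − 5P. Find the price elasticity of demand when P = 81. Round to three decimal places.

At P = 81, Q = 195.
dQ/dP = −5.
ε = (dQ/dP)(P/Q) = (-5)(81/195).
|ε| > 1, so demand is elastic at this price.

-2.077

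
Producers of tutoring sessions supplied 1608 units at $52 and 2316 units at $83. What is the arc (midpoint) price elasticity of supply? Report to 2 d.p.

0.79

ΔQ = 2316 − 1608 = 708; ΔP = 83 − 52 = 31.
Midpoints: P̄ = 67.50, Q̄ = 1962.0.
ε_s = (ΔQ/ΔP)(P̄/Q̄) = (708/31)(67.50/1962.0).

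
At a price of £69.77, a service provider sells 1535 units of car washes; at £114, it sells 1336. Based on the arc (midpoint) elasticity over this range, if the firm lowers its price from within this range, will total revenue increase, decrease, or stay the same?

Arc ε = (-199/44.23)(91.88/1435.5) ≈ -0.288.
|ε| = 0.29 < 1, so demand is inelastic. A price cut therefore reduces total revenue.

decrease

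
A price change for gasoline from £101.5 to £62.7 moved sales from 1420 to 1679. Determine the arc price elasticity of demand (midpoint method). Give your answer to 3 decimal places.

ΔQ = 1679 − 1420 = 259; ΔP = 62.7 − 101.5 = -38.8.
Midpoints: P̄ = 82.10, Q̄ = 1549.5.
ε = (ΔQ/ΔP)(P̄/Q̄) = (259/-38.8)(82.10/1549.5).

-0.354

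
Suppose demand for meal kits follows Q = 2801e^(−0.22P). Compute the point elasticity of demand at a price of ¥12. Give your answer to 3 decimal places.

At P = 12, Q = 199.883.
dQ/dP = −0.22·2801e^(−0.22P) = −0.22Q = -43.974.
ε = (dQ/dP)(P/Q) = (-43.974)(12/199.883).

-2.640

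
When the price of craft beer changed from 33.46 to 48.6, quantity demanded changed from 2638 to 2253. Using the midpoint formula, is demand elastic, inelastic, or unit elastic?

Arc ε ≈ -0.427.
|ε| = 0.43 < 1.

inelastic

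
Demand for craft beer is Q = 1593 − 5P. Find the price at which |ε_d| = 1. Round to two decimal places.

159.30

For linear demand Q = a − bP, ε = −bP/(a − bP). |ε| = 1 when bP = a − bP, i.e. P = a/(2b).
P = 1593/(2·5) = 1593/10 = 159.3000.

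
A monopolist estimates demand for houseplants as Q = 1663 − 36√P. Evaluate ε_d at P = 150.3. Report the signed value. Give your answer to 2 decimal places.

At P = 150.3, Q = 1221.651.
dQ/dP = −36/(2√P) = -1.468.
ε = (dQ/dP)(P/Q) = (-1.468)(150.3/1221.651).

-0.18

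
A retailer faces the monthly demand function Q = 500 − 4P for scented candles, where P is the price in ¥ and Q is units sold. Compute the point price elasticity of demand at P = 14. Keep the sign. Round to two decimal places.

At P = 14, Q = 444.
dQ/dP = −4.
ε = (dQ/dP)(P/Q) = (-4)(14/444).
|ε| < 1, so demand is inelastic at this price.

-0.13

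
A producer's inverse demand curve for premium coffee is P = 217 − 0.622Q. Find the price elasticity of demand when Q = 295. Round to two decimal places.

At Q = 295, P = 217 − 0.622(295) = 33.51.
dP/dQ = −0.622, so dQ/dP = 1/(−0.622) = -1.608.
ε = (dQ/dP)(P/Q) = (-1.608)(33.51/295).

-0.18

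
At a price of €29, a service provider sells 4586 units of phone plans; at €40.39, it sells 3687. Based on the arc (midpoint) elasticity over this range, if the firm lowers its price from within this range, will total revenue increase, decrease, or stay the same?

decrease

Arc ε = (-899/11.39)(34.70/4136.5) ≈ -0.662.
|ε| = 0.66 < 1, so demand is inelastic. A price cut therefore reduces total revenue.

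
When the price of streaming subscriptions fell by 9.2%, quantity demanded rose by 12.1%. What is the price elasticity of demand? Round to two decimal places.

-1.32

ε = %ΔQ / %ΔP = (12.1)/(-9.2) = -1.315.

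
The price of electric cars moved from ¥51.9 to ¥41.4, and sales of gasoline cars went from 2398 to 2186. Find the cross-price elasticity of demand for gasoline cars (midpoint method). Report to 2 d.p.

ΔQ_x = 2186 − 2398 = -212; ΔP_y = 41.4 − 51.9 = -10.5.
Midpoints: P̄_y = 46.65, Q̄_x = 2292.0.
ε_xy = (ΔQ_x/ΔP_y)(P̄_y/Q̄_x) = (-212/-10.5)(46.65/2292.0).
ε_xy > 0, so the goods are substitutes.

0.41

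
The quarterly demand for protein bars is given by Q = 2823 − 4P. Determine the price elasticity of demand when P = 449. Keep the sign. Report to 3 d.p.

-1.749

At P = 449, Q = 1027.
dQ/dP = −4.
ε = (dQ/dP)(P/Q) = (-4)(449/1027).
|ε| > 1, so demand is elastic at this price.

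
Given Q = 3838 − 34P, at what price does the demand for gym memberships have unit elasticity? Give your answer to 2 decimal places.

56.44

For linear demand Q = a − bP, ε = −bP/(a − bP). |ε| = 1 when bP = a − bP, i.e. P = a/(2b).
P = 3838/(2·34) = 3838/68 = 56.4412.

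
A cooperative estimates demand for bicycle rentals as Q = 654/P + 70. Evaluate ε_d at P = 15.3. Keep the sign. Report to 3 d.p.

At P = 15.3, Q = 112.745.
dQ/dP = −654/P² = -2.794.
ε = (dQ/dP)(P/Q) = (-2.794)(15.3/112.745).
|ε| < 1, so demand is inelastic at this price.

-0.379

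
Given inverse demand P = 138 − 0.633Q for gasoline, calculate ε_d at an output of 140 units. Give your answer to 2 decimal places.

-0.56

At Q = 140, P = 138 − 0.633(140) = 49.38.
dP/dQ = −0.633, so dQ/dP = 1/(−0.633) = -1.580.
ε = (dQ/dP)(P/Q) = (-1.580)(49.38/140).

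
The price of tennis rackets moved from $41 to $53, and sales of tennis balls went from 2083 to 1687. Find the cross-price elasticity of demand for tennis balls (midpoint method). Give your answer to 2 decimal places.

ΔQ_x = 1687 − 2083 = -396; ΔP_y = 53 − 41 = 12.
Midpoints: P̄_y = 47.00, Q̄_x = 1885.0.
ε_xy = (ΔQ_x/ΔP_y)(P̄_y/Q̄_x) = (-396/12)(47.00/1885.0).
ε_xy < 0, so the goods are complements.

-0.82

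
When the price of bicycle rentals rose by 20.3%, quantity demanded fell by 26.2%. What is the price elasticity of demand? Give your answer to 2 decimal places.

ε = %ΔQ / %ΔP = (-26.2)/(20.3) = -1.291.

-1.29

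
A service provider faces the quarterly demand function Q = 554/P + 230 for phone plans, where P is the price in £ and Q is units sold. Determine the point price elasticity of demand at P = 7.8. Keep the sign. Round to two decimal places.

-0.24

At P = 7.8, Q = 301.026.
dQ/dP = −554/P² = -9.106.
ε = (dQ/dP)(P/Q) = (-9.106)(7.8/301.026).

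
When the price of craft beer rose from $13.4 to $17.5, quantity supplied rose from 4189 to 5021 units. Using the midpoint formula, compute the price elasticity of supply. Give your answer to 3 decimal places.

ΔQ = 5021 − 4189 = 832; ΔP = 17.5 − 13.4 = 4.1.
Midpoints: P̄ = 15.45, Q̄ = 4605.0.
ε_s = (ΔQ/ΔP)(P̄/Q̄) = (832/4.1)(15.45/4605.0).

0.681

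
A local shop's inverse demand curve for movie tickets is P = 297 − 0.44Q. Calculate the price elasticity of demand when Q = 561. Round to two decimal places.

-0.20

At Q = 561, P = 297 − 0.44(561) = 50.16.
dP/dQ = −0.44, so dQ/dP = 1/(−0.44) = -2.273.
ε = (dQ/dP)(P/Q) = (-2.273)(50.16/561).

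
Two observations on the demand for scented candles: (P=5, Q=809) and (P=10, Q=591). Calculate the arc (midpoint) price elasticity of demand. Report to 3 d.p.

ΔQ = 591 − 809 = -218; ΔP = 10 − 5 = 5.
Midpoints: P̄ = 7.50, Q̄ = 700.0.
ε = (ΔQ/ΔP)(P̄/Q̄) = (-218/5)(7.50/700.0).

-0.467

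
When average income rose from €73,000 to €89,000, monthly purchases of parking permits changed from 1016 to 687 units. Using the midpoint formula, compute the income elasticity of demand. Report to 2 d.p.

-1.96

ΔQ = -329, ΔI = 16000. Midpoints: Ī = 81,000, Q̄ = 851.5.
ε_I = (ΔQ/ΔI)(Ī/Q̄) = (-329/16000)(81000/851.5).
ε_I < 0, so the good is inferior.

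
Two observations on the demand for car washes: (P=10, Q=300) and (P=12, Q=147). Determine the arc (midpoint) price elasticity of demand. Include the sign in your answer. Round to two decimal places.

-3.77

ΔQ = 147 − 300 = -153; ΔP = 12 − 10 = 2.
Midpoints: P̄ = 11.00, Q̄ = 223.5.
ε = (ΔQ/ΔP)(P̄/Q̄) = (-153/2)(11.00/223.5).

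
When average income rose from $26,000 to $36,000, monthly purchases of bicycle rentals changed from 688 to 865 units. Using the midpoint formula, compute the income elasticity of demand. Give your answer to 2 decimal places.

ΔQ = 177, ΔI = 10000. Midpoints: Ī = 31,000, Q̄ = 776.5.
ε_I = (ΔQ/ΔI)(Ī/Q̄) = (177/10000)(31000/776.5).

0.71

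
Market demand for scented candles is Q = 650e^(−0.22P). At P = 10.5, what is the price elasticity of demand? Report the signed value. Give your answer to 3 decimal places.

-2.310

At P = 10.5, Q = 64.520.
dQ/dP = −0.22·650e^(−0.22P) = −0.22Q = -14.194.
ε = (dQ/dP)(P/Q) = (-14.194)(10.5/64.520).
|ε| > 1, so demand is elastic at this price.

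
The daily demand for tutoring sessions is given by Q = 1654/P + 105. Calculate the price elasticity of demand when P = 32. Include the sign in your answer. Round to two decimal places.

At P = 32, Q = 156.688.
dQ/dP = −1654/P² = -1.615.
ε = (dQ/dP)(P/Q) = (-1.615)(32/156.688).

-0.33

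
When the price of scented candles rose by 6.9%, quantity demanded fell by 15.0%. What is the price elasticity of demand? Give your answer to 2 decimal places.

ε = %ΔQ / %ΔP = (-15.0)/(6.9) = -2.174.

-2.17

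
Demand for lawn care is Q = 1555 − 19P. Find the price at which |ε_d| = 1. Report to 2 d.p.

40.92

For linear demand Q = a − bP, ε = −bP/(a − bP). |ε| = 1 when bP = a − bP, i.e. P = a/(2b).
P = 1555/(2·19) = 1555/38 = 40.9211.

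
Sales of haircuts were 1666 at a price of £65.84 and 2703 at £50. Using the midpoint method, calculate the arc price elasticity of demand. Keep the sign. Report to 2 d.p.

-1.74

ΔQ = 2703 − 1666 = 1037; ΔP = 50 − 65.84 = -15.84.
Midpoints: P̄ = 57.92, Q̄ = 2184.5.
ε = (ΔQ/ΔP)(P̄/Q̄) = (1037/-15.84)(57.92/2184.5).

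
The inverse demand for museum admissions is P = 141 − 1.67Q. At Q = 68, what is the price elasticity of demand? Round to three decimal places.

-0.242

At Q = 68, P = 141 − 1.67(68) = 27.44.
dP/dQ = −1.67, so dQ/dP = 1/(−1.67) = -0.599.
ε = (dQ/dP)(P/Q) = (-0.599)(27.44/68).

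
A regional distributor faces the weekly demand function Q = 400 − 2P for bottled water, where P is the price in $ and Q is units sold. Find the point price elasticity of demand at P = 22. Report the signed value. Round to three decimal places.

At P = 22, Q = 356.
dQ/dP = −2.
ε = (dQ/dP)(P/Q) = (-2)(22/356).
|ε| < 1, so demand is inelastic at this price.

-0.124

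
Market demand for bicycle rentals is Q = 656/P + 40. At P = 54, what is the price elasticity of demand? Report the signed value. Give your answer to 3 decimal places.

-0.233

At P = 54, Q = 52.148.
dQ/dP = −656/P² = -0.225.
ε = (dQ/dP)(P/Q) = (-0.225)(54/52.148).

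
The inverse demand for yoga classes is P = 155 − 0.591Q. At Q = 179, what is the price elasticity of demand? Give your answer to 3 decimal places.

At Q = 179, P = 155 − 0.591(179) = 49.21.
dP/dQ = −0.591, so dQ/dP = 1/(−0.591) = -1.692.
ε = (dQ/dP)(P/Q) = (-1.692)(49.21/179).

-0.465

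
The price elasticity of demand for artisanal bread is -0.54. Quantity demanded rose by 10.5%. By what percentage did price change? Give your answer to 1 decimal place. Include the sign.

-19.4%

%ΔP ≈ %ΔQ / ε = (10.5%)/(-0.54) = -19.44%.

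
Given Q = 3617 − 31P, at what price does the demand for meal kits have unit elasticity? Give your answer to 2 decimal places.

58.34

For linear demand Q = a − bP, ε = −bP/(a − bP). |ε| = 1 when bP = a − bP, i.e. P = a/(2b).
P = 3617/(2·31) = 3617/62 = 58.3387.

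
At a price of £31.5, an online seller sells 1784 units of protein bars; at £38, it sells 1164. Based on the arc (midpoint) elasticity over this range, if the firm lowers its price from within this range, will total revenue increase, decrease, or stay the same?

increase

Arc ε = (-620/6.5)(34.75/1474.0) ≈ -2.249.
|ε| = 2.25 > 1, so demand is elastic. A price cut therefore raises total revenue.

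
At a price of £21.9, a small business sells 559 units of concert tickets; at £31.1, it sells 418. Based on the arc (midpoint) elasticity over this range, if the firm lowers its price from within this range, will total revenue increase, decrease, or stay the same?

decrease

Arc ε = (-141/9.2)(26.50/488.5) ≈ -0.831.
|ε| = 0.83 < 1, so demand is inelastic. A price cut therefore reduces total revenue.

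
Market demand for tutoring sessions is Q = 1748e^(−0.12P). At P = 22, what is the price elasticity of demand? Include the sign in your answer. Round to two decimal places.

At P = 22, Q = 124.739.
dQ/dP = −0.12·1748e^(−0.12P) = −0.12Q = -14.969.
ε = (dQ/dP)(P/Q) = (-14.969)(22/124.739).
|ε| > 1, so demand is elastic at this price.

-2.64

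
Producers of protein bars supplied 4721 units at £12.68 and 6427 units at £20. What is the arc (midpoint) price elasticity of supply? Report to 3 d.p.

0.683

ΔQ = 6427 − 4721 = 1706; ΔP = 20 − 12.68 = 7.32.
Midpoints: P̄ = 16.34, Q̄ = 5574.0.
ε_s = (ΔQ/ΔP)(P̄/Q̄) = (1706/7.32)(16.34/5574.0).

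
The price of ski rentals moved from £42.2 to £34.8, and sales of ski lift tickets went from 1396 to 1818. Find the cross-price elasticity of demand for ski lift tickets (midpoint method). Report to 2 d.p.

ΔQ_x = 1818 − 1396 = 422; ΔP_y = 34.8 − 42.2 = -7.4.
Midpoints: P̄_y = 38.50, Q̄_x = 1607.0.
ε_xy = (ΔQ_x/ΔP_y)(P̄_y/Q̄_x) = (422/-7.4)(38.50/1607.0).

-1.37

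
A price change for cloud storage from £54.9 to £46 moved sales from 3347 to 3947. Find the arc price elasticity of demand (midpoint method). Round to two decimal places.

-0.93

ΔQ = 3947 − 3347 = 600; ΔP = 46 − 54.9 = -8.9.
Midpoints: P̄ = 50.45, Q̄ = 3647.0.
ε = (ΔQ/ΔP)(P̄/Q̄) = (600/-8.9)(50.45/3647.0).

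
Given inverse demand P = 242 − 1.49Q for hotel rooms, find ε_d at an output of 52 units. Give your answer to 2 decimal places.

At Q = 52, P = 242 − 1.49(52) = 164.52.
dP/dQ = −1.49, so dQ/dP = 1/(−1.49) = -0.671.
ε = (dQ/dP)(P/Q) = (-0.671)(164.52/52).

-2.12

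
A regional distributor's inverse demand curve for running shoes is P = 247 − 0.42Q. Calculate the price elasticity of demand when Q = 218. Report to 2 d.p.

At Q = 218, P = 247 − 0.42(218) = 155.44.
dP/dQ = −0.42, so dQ/dP = 1/(−0.42) = -2.381.
ε = (dQ/dP)(P/Q) = (-2.381)(155.44/218).

-1.70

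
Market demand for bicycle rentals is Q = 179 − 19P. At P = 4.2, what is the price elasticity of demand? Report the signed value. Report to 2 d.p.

At P = 4.2, Q = 99.200.
dQ/dP = −19.
ε = (dQ/dP)(P/Q) = (-19)(4.2/99.200).

-0.80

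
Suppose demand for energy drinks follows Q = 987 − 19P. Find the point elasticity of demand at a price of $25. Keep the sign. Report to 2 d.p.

-0.93

At P = 25, Q = 512.
dQ/dP = −19.
ε = (dQ/dP)(P/Q) = (-19)(25/512).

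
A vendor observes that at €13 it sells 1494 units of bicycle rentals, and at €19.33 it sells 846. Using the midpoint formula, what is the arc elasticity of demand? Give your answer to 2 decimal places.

ΔQ = 846 − 1494 = -648; ΔP = 19.33 − 13 = 6.33.
Midpoints: P̄ = 16.16, Q̄ = 1170.0.
ε = (ΔQ/ΔP)(P̄/Q̄) = (-648/6.33)(16.16/1170.0).

-1.41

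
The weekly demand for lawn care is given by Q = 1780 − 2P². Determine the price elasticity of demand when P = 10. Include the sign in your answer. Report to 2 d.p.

-0.25

At P = 10, Q = 1580.
dQ/dP = −4P = -40.
ε = (dQ/dP)(P/Q) = (-40)(10/1580).
|ε| < 1, so demand is inelastic at this price.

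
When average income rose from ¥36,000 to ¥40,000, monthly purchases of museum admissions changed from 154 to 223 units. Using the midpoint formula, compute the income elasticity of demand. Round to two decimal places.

ΔQ = 69, ΔI = 4000. Midpoints: Ī = 38,000, Q̄ = 188.5.
ε_I = (ΔQ/ΔI)(Ī/Q̄) = (69/4000)(38000/188.5).

3.48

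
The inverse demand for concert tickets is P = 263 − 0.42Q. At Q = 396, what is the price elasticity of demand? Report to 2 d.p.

-0.58

At Q = 396, P = 263 − 0.42(396) = 96.68.
dP/dQ = −0.42, so dQ/dP = 1/(−0.42) = -2.381.
ε = (dQ/dP)(P/Q) = (-2.381)(96.68/396).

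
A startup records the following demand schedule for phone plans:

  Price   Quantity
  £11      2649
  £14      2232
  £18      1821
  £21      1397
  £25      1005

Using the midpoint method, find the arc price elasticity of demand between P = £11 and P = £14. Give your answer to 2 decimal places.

-0.71

At P = 11, Q = 2649; at P = 14, Q = 2232.
ΔQ = -417, ΔP = 3. Midpoints: P̄ = 12.50, Q̄ = 2440.5.
ε = (ΔQ/ΔP)(P̄/Q̄) = (-417/3)(12.50/2440.5).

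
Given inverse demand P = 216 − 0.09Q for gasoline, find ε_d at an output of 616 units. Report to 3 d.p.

At Q = 616, P = 216 − 0.09(616) = 160.56.
dP/dQ = −0.09, so dQ/dP = 1/(−0.09) = -11.111.
ε = (dQ/dP)(P/Q) = (-11.111)(160.56/616).

-2.896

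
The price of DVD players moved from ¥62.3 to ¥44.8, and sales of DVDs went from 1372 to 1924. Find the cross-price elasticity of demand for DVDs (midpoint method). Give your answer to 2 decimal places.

ΔQ_x = 1924 − 1372 = 552; ΔP_y = 44.8 − 62.3 = -17.5.
Midpoints: P̄_y = 53.55, Q̄_x = 1648.0.
ε_xy = (ΔQ_x/ΔP_y)(P̄_y/Q̄_x) = (552/-17.5)(53.55/1648.0).

-1.02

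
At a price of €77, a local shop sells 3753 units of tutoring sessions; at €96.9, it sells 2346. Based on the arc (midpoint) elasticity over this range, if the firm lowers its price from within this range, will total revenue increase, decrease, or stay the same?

increase

Arc ε = (-1407/19.9)(86.95/3049.5) ≈ -2.016.
|ε| = 2.02 > 1, so demand is elastic. A price cut therefore raises total revenue.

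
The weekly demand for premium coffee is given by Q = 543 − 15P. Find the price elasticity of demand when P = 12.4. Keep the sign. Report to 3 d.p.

At P = 12.4, Q = 357.
dQ/dP = −15.
ε = (dQ/dP)(P/Q) = (-15)(12.4/357).

-0.521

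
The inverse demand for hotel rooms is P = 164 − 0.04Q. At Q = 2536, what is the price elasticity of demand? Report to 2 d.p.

At Q = 2536, P = 164 − 0.04(2536) = 62.56.
dP/dQ = −0.04, so dQ/dP = 1/(−0.04) = -25.000.
ε = (dQ/dP)(P/Q) = (-25.000)(62.56/2536).

-0.62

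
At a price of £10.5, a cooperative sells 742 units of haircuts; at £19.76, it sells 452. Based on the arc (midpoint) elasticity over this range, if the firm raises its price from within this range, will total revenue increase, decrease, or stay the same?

Arc ε = (-290/9.26)(15.13/597.0) ≈ -0.794.
|ε| = 0.79 < 1, so demand is inelastic. A price rise therefore raises total revenue.

increase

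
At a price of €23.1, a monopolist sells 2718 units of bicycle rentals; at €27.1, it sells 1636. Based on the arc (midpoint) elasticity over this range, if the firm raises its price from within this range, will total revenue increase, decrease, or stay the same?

decrease

Arc ε = (-1082/4)(25.10/2177.0) ≈ -3.119.
|ε| = 3.12 > 1, so demand is elastic. A price rise therefore reduces total revenue.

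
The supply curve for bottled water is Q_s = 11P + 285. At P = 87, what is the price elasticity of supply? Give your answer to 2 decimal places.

0.77

At P = 87, Q_s = 1242.
dQ_s/dP = 11.
ε_s = (dQ_s/dP)(P/Q_s) = (11)(87/1242).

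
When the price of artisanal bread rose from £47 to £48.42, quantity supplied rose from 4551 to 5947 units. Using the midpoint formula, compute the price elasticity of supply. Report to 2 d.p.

ΔQ = 5947 − 4551 = 1396; ΔP = 48.42 − 47 = 1.42.
Midpoints: P̄ = 47.71, Q̄ = 5249.0.
ε_s = (ΔQ/ΔP)(P̄/Q̄) = (1396/1.42)(47.71/5249.0).

8.94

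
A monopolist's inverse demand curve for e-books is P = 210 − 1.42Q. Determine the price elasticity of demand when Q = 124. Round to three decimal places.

At Q = 124, P = 210 − 1.42(124) = 33.92.
dP/dQ = −1.42, so dQ/dP = 1/(−1.42) = -0.704.
ε = (dQ/dP)(P/Q) = (-0.704)(33.92/124).

-0.193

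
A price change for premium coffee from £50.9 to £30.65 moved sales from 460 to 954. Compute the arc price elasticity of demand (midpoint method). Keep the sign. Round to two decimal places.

ΔQ = 954 − 460 = 494; ΔP = 30.65 − 50.9 = -20.25.
Midpoints: P̄ = 40.77, Q̄ = 707.0.
ε = (ΔQ/ΔP)(P̄/Q̄) = (494/-20.25)(40.77/707.0).

-1.41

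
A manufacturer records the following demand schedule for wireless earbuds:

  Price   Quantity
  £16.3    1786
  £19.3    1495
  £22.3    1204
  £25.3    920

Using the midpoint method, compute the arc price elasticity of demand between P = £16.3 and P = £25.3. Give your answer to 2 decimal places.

At P = 16.3, Q = 1786; at P = 25.3, Q = 920.
ΔQ = -866, ΔP = 9.0. Midpoints: P̄ = 20.80, Q̄ = 1353.0.
ε = (ΔQ/ΔP)(P̄/Q̄) = (-866/9.0)(20.80/1353.0).

-1.48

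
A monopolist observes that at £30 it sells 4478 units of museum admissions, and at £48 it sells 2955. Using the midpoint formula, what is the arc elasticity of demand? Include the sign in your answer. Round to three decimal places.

ΔQ = 2955 − 4478 = -1523; ΔP = 48 − 30 = 18.
Midpoints: P̄ = 39.00, Q̄ = 3716.5.
ε = (ΔQ/ΔP)(P̄/Q̄) = (-1523/18)(39.00/3716.5).

-0.888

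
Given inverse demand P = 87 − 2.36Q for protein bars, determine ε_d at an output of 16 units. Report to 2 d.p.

At Q = 16, P = 87 − 2.36(16) = 49.24.
dP/dQ = −2.36, so dQ/dP = 1/(−2.36) = -0.424.
ε = (dQ/dP)(P/Q) = (-0.424)(49.24/16).

-1.30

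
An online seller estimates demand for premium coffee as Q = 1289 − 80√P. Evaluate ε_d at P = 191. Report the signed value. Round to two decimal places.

-3.01

At P = 191, Q = 183.378.
dQ/dP = −80/(2√P) = -2.894.
ε = (dQ/dP)(P/Q) = (-2.894)(191/183.378).
|ε| > 1, so demand is elastic at this price.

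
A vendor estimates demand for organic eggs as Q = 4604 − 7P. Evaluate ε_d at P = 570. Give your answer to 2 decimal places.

At P = 570, Q = 614.
dQ/dP = −7.
ε = (dQ/dP)(P/Q) = (-7)(570/614).

-6.50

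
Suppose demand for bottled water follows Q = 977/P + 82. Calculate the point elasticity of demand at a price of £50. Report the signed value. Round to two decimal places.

-0.19

At P = 50, Q = 101.540.
dQ/dP = −977/P² = -0.391.
ε = (dQ/dP)(P/Q) = (-0.391)(50/101.540).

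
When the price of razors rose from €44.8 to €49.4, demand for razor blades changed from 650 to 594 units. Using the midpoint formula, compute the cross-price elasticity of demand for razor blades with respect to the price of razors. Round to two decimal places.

ΔQ_x = 594 − 650 = -56; ΔP_y = 49.4 − 44.8 = 4.6.
Midpoints: P̄_y = 47.10, Q̄_x = 622.0.
ε_xy = (ΔQ_x/ΔP_y)(P̄_y/Q̄_x) = (-56/4.6)(47.10/622.0).

-0.92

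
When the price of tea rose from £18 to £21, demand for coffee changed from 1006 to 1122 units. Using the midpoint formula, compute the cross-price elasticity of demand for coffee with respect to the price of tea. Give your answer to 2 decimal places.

0.71

ΔQ_x = 1122 − 1006 = 116; ΔP_y = 21 − 18 = 3.
Midpoints: P̄_y = 19.50, Q̄_x = 1064.0.
ε_xy = (ΔQ_x/ΔP_y)(P̄_y/Q̄_x) = (116/3)(19.50/1064.0).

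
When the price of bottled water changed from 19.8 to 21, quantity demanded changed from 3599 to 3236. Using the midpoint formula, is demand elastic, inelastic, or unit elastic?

Arc ε ≈ -1.806.
|ε| = 1.81 > 1.

elastic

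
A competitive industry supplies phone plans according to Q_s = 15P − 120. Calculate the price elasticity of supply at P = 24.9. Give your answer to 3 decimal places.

1.473

At P = 24.9, Q_s = 253.50.
dQ_s/dP = 15.
ε_s = (dQ_s/dP)(P/Q_s) = (15)(24.9/253.50).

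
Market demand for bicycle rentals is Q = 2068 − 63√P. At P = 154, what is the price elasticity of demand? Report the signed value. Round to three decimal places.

-0.304

At P = 154, Q = 1286.191.
dQ/dP = −63/(2√P) = -2.538.
ε = (dQ/dP)(P/Q) = (-2.538)(154/1286.191).
|ε| < 1, so demand is inelastic at this price.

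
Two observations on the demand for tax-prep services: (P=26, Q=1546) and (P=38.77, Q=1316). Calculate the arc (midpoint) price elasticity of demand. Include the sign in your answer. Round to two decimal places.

ΔQ = 1316 − 1546 = -230; ΔP = 38.77 − 26 = 12.77.
Midpoints: P̄ = 32.39, Q̄ = 1431.0.
ε = (ΔQ/ΔP)(P̄/Q̄) = (-230/12.77)(32.39/1431.0).

-0.41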